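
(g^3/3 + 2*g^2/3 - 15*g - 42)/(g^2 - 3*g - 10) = (-g^3 - 2*g^2 + 45*g + 126)/(3*(-g^2 + 3*g + 10))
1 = 1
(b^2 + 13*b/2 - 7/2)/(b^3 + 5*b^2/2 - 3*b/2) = (b + 7)/(b*(b + 3))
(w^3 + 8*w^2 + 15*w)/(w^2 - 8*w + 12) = w*(w^2 + 8*w + 15)/(w^2 - 8*w + 12)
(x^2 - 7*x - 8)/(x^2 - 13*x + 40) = (x + 1)/(x - 5)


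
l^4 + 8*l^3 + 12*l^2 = l^2*(l + 2)*(l + 6)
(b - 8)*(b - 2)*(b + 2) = b^3 - 8*b^2 - 4*b + 32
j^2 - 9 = (j - 3)*(j + 3)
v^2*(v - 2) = v^3 - 2*v^2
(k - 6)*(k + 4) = k^2 - 2*k - 24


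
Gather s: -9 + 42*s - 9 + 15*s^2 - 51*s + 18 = 15*s^2 - 9*s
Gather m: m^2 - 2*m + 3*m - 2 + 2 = m^2 + m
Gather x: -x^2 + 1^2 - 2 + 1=-x^2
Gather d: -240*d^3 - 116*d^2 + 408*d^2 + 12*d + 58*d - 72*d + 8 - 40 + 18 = -240*d^3 + 292*d^2 - 2*d - 14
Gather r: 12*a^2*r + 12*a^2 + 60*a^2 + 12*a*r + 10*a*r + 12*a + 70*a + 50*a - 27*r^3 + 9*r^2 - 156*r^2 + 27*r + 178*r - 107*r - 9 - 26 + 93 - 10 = 72*a^2 + 132*a - 27*r^3 - 147*r^2 + r*(12*a^2 + 22*a + 98) + 48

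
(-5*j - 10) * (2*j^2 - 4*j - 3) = -10*j^3 + 55*j + 30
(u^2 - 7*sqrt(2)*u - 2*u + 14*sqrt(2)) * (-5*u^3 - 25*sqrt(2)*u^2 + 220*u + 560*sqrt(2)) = -5*u^5 + 10*u^4 + 10*sqrt(2)*u^4 - 20*sqrt(2)*u^3 + 570*u^3 - 980*sqrt(2)*u^2 - 1140*u^2 - 7840*u + 1960*sqrt(2)*u + 15680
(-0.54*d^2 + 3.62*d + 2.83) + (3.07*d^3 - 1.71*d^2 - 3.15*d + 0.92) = 3.07*d^3 - 2.25*d^2 + 0.47*d + 3.75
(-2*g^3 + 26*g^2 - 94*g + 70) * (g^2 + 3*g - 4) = -2*g^5 + 20*g^4 - 8*g^3 - 316*g^2 + 586*g - 280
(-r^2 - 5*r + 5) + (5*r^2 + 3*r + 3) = 4*r^2 - 2*r + 8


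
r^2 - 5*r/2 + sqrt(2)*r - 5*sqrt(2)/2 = (r - 5/2)*(r + sqrt(2))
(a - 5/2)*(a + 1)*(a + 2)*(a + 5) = a^4 + 11*a^3/2 - 3*a^2 - 65*a/2 - 25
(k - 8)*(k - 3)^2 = k^3 - 14*k^2 + 57*k - 72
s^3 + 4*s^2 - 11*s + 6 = (s - 1)^2*(s + 6)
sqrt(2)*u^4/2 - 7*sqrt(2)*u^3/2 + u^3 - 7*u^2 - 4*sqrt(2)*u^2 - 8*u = u*(u - 8)*(u + sqrt(2))*(sqrt(2)*u/2 + sqrt(2)/2)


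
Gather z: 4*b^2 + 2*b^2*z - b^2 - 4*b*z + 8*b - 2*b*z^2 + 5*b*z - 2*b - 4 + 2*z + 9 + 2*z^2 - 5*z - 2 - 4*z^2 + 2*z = 3*b^2 + 6*b + z^2*(-2*b - 2) + z*(2*b^2 + b - 1) + 3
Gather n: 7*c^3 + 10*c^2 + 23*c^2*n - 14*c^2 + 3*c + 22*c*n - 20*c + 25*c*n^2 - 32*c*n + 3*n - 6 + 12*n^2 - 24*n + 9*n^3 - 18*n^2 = 7*c^3 - 4*c^2 - 17*c + 9*n^3 + n^2*(25*c - 6) + n*(23*c^2 - 10*c - 21) - 6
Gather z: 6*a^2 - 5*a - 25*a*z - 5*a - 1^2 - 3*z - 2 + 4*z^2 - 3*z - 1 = 6*a^2 - 10*a + 4*z^2 + z*(-25*a - 6) - 4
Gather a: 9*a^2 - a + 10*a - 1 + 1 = 9*a^2 + 9*a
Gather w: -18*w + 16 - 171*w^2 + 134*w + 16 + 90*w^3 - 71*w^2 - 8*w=90*w^3 - 242*w^2 + 108*w + 32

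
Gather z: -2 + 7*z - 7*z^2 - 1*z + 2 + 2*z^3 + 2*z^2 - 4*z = 2*z^3 - 5*z^2 + 2*z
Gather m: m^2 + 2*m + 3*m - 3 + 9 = m^2 + 5*m + 6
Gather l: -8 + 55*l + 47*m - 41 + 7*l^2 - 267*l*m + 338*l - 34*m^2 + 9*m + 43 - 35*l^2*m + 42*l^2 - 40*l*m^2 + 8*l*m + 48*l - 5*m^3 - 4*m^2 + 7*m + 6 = l^2*(49 - 35*m) + l*(-40*m^2 - 259*m + 441) - 5*m^3 - 38*m^2 + 63*m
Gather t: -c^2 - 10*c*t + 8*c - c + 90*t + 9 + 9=-c^2 + 7*c + t*(90 - 10*c) + 18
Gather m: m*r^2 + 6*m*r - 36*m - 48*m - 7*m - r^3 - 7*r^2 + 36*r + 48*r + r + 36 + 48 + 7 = m*(r^2 + 6*r - 91) - r^3 - 7*r^2 + 85*r + 91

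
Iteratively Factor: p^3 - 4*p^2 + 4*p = (p - 2)*(p^2 - 2*p) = (p - 2)^2*(p)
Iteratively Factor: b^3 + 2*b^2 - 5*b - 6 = (b + 3)*(b^2 - b - 2) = (b + 1)*(b + 3)*(b - 2)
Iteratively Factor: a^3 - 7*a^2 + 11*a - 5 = (a - 1)*(a^2 - 6*a + 5) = (a - 5)*(a - 1)*(a - 1)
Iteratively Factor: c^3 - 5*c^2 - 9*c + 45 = (c - 3)*(c^2 - 2*c - 15) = (c - 3)*(c + 3)*(c - 5)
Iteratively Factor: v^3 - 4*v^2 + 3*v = (v - 1)*(v^2 - 3*v) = v*(v - 1)*(v - 3)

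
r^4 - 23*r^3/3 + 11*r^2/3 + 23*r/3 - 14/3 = (r - 7)*(r - 1)*(r - 2/3)*(r + 1)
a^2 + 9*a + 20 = (a + 4)*(a + 5)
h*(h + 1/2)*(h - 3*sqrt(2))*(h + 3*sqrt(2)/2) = h^4 - 3*sqrt(2)*h^3/2 + h^3/2 - 9*h^2 - 3*sqrt(2)*h^2/4 - 9*h/2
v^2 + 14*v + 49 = (v + 7)^2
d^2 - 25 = (d - 5)*(d + 5)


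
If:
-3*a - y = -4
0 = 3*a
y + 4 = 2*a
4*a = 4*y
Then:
No Solution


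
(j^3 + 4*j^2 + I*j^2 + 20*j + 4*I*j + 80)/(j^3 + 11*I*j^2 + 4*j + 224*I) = (j^2 + j*(4 + 5*I) + 20*I)/(j^2 + 15*I*j - 56)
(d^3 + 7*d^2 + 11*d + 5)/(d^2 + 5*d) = d + 2 + 1/d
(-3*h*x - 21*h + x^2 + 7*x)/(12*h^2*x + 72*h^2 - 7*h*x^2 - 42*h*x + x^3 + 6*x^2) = (x + 7)/(-4*h*x - 24*h + x^2 + 6*x)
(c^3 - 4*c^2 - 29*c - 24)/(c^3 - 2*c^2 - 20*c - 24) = (-c^3 + 4*c^2 + 29*c + 24)/(-c^3 + 2*c^2 + 20*c + 24)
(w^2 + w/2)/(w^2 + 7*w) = (w + 1/2)/(w + 7)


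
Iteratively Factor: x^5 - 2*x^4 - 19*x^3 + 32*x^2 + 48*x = (x + 1)*(x^4 - 3*x^3 - 16*x^2 + 48*x) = (x + 1)*(x + 4)*(x^3 - 7*x^2 + 12*x) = (x - 3)*(x + 1)*(x + 4)*(x^2 - 4*x) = x*(x - 3)*(x + 1)*(x + 4)*(x - 4)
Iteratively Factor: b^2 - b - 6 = (b - 3)*(b + 2)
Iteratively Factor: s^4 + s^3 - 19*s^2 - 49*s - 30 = (s + 2)*(s^3 - s^2 - 17*s - 15) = (s - 5)*(s + 2)*(s^2 + 4*s + 3) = (s - 5)*(s + 2)*(s + 3)*(s + 1)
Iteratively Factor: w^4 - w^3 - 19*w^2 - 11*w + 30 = (w + 2)*(w^3 - 3*w^2 - 13*w + 15) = (w + 2)*(w + 3)*(w^2 - 6*w + 5) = (w - 1)*(w + 2)*(w + 3)*(w - 5)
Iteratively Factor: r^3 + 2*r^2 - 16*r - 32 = (r + 2)*(r^2 - 16) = (r - 4)*(r + 2)*(r + 4)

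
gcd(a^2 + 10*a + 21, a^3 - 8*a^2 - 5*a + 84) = a + 3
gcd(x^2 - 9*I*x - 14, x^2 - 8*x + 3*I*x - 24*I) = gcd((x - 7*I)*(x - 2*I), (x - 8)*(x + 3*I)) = 1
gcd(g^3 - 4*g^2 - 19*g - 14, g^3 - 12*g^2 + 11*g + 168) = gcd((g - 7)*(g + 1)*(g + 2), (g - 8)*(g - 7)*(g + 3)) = g - 7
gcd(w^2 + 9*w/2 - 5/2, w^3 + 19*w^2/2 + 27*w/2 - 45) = w + 5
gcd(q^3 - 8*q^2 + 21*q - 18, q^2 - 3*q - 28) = 1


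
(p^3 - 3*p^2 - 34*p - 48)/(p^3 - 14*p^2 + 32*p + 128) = (p + 3)/(p - 8)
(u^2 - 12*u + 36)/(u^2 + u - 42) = (u - 6)/(u + 7)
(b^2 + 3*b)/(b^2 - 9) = b/(b - 3)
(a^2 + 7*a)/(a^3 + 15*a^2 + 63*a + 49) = a/(a^2 + 8*a + 7)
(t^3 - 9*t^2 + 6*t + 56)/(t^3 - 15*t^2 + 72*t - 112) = (t + 2)/(t - 4)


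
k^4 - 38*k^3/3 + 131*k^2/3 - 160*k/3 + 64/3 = (k - 8)*(k - 8/3)*(k - 1)^2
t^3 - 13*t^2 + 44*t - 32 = (t - 8)*(t - 4)*(t - 1)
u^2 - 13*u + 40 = (u - 8)*(u - 5)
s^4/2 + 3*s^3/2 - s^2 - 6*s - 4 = (s/2 + 1)*(s - 2)*(s + 1)*(s + 2)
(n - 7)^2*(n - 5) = n^3 - 19*n^2 + 119*n - 245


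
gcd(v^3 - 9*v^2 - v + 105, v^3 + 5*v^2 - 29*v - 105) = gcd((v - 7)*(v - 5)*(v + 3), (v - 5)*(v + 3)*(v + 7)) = v^2 - 2*v - 15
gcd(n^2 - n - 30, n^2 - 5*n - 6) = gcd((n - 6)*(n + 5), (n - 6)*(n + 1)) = n - 6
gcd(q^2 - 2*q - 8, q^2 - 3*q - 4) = q - 4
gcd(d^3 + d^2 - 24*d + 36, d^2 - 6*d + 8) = d - 2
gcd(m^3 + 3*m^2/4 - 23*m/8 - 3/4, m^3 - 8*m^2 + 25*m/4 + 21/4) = m - 3/2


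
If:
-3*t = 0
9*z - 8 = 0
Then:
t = 0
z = 8/9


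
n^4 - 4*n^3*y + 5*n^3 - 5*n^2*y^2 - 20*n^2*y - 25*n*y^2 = n*(n + 5)*(n - 5*y)*(n + y)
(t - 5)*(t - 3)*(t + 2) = t^3 - 6*t^2 - t + 30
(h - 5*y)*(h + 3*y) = h^2 - 2*h*y - 15*y^2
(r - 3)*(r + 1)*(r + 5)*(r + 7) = r^4 + 10*r^3 + 8*r^2 - 106*r - 105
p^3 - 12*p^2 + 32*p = p*(p - 8)*(p - 4)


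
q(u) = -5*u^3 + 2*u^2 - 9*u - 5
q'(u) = -15*u^2 + 4*u - 9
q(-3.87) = 349.59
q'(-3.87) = -249.13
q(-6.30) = 1381.32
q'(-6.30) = -629.55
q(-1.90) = 53.62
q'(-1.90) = -70.75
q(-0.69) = 3.80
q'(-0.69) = -18.90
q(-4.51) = 534.94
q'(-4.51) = -332.14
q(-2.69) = 131.01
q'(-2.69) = -128.30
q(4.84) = -568.61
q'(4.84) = -341.02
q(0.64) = -11.25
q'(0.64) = -12.58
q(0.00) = -5.00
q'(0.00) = -9.00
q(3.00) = -149.00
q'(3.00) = -132.00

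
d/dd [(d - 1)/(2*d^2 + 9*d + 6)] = (2*d^2 + 9*d - (d - 1)*(4*d + 9) + 6)/(2*d^2 + 9*d + 6)^2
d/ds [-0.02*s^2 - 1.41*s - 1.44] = -0.04*s - 1.41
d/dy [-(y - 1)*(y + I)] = -2*y + 1 - I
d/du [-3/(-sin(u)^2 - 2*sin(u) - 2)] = -6*(sin(u) + 1)*cos(u)/(sin(u)^2 + 2*sin(u) + 2)^2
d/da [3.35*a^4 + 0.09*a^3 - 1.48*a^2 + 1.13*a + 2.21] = 13.4*a^3 + 0.27*a^2 - 2.96*a + 1.13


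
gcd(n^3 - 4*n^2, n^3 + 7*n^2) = n^2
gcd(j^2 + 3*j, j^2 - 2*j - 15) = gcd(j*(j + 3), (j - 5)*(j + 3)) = j + 3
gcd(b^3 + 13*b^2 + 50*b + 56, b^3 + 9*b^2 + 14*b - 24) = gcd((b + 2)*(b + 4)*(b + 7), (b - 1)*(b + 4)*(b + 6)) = b + 4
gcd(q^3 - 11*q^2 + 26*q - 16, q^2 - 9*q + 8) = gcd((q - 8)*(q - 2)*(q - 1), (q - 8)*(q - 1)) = q^2 - 9*q + 8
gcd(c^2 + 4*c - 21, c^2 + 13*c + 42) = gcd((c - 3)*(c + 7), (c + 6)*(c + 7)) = c + 7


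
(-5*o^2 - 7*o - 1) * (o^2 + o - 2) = -5*o^4 - 12*o^3 + 2*o^2 + 13*o + 2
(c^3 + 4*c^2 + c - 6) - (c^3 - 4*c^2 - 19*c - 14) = 8*c^2 + 20*c + 8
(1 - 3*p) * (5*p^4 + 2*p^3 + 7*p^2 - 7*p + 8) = -15*p^5 - p^4 - 19*p^3 + 28*p^2 - 31*p + 8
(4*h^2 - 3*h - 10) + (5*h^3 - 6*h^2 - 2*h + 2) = 5*h^3 - 2*h^2 - 5*h - 8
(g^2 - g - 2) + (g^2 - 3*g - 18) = 2*g^2 - 4*g - 20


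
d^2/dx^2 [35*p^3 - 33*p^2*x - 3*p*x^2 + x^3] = -6*p + 6*x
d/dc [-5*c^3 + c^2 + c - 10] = -15*c^2 + 2*c + 1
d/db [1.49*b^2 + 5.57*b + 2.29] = 2.98*b + 5.57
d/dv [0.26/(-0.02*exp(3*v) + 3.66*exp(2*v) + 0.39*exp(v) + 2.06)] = (0.0156*exp(2*v) - 1.9032*exp(v) - 0.1014)*exp(v)/(-0.02*exp(3*v) + 3.66*exp(2*v) + 0.39*exp(v) + 2.06)^2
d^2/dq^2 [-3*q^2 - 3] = -6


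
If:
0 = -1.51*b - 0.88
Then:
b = -0.58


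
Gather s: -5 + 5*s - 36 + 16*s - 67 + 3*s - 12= 24*s - 120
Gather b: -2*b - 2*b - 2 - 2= -4*b - 4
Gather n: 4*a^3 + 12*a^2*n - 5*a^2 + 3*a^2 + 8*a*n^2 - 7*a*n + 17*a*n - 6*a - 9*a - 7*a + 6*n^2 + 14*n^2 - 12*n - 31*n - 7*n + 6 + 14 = 4*a^3 - 2*a^2 - 22*a + n^2*(8*a + 20) + n*(12*a^2 + 10*a - 50) + 20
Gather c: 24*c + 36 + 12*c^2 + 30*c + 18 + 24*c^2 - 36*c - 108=36*c^2 + 18*c - 54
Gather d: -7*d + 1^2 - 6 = -7*d - 5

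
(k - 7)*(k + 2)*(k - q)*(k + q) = k^4 - 5*k^3 - k^2*q^2 - 14*k^2 + 5*k*q^2 + 14*q^2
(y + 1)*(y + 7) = y^2 + 8*y + 7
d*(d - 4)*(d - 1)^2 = d^4 - 6*d^3 + 9*d^2 - 4*d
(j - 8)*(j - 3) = j^2 - 11*j + 24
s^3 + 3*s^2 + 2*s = s*(s + 1)*(s + 2)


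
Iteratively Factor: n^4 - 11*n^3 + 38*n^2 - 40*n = (n - 2)*(n^3 - 9*n^2 + 20*n) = (n - 5)*(n - 2)*(n^2 - 4*n) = (n - 5)*(n - 4)*(n - 2)*(n)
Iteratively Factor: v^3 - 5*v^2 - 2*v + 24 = (v - 4)*(v^2 - v - 6) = (v - 4)*(v + 2)*(v - 3)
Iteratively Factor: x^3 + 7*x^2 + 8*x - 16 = (x + 4)*(x^2 + 3*x - 4) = (x - 1)*(x + 4)*(x + 4)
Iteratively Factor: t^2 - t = (t - 1)*(t)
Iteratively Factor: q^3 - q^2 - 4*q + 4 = (q - 1)*(q^2 - 4) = (q - 2)*(q - 1)*(q + 2)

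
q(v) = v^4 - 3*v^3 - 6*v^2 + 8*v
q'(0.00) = 8.00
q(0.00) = 0.00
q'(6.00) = 476.00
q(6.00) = 480.00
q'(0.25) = 4.50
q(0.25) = 1.58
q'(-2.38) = -68.34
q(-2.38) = 19.50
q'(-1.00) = 7.00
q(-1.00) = -10.00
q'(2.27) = -18.83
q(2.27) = -21.30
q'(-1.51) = -8.17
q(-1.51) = -10.23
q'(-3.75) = -284.50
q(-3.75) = 241.58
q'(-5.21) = -739.46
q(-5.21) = 956.52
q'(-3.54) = -239.75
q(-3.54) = 186.62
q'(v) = 4*v^3 - 9*v^2 - 12*v + 8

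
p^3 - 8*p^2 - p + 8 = (p - 8)*(p - 1)*(p + 1)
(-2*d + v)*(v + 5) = -2*d*v - 10*d + v^2 + 5*v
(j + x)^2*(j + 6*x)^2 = j^4 + 14*j^3*x + 61*j^2*x^2 + 84*j*x^3 + 36*x^4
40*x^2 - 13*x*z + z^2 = (-8*x + z)*(-5*x + z)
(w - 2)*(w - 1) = w^2 - 3*w + 2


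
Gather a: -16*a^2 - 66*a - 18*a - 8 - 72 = -16*a^2 - 84*a - 80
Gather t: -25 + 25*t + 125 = 25*t + 100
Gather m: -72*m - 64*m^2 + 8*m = -64*m^2 - 64*m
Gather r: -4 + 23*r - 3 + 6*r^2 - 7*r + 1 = 6*r^2 + 16*r - 6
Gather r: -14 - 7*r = -7*r - 14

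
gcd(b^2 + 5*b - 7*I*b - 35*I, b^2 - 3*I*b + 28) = b - 7*I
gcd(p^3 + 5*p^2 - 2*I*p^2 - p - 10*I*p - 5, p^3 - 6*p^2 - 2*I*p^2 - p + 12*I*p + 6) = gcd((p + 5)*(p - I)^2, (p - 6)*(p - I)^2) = p^2 - 2*I*p - 1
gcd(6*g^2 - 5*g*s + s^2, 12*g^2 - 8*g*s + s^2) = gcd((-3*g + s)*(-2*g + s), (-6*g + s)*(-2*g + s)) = -2*g + s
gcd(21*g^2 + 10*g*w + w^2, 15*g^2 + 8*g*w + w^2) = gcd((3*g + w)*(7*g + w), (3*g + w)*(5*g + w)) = 3*g + w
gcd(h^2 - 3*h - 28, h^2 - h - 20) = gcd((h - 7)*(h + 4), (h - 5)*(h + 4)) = h + 4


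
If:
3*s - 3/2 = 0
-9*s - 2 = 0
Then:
No Solution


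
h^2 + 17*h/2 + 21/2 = (h + 3/2)*(h + 7)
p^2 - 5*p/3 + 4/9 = (p - 4/3)*(p - 1/3)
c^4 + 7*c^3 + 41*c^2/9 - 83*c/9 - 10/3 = (c - 1)*(c + 1/3)*(c + 5/3)*(c + 6)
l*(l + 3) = l^2 + 3*l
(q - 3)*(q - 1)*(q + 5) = q^3 + q^2 - 17*q + 15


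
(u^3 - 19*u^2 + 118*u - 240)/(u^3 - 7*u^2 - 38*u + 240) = (u - 6)/(u + 6)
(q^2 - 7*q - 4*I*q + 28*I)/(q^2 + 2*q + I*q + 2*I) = (q^2 - q*(7 + 4*I) + 28*I)/(q^2 + q*(2 + I) + 2*I)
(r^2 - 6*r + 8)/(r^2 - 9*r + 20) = (r - 2)/(r - 5)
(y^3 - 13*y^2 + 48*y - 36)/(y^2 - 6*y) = y - 7 + 6/y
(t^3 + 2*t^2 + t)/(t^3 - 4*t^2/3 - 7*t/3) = 3*(t + 1)/(3*t - 7)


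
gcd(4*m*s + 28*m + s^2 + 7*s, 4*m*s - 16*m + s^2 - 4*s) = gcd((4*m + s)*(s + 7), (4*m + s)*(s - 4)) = 4*m + s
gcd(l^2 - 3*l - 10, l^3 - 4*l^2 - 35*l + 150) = l - 5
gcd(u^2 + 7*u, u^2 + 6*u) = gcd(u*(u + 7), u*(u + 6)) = u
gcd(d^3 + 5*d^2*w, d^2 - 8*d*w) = d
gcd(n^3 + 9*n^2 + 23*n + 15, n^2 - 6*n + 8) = 1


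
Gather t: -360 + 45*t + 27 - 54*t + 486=153 - 9*t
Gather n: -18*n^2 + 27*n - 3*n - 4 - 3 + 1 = -18*n^2 + 24*n - 6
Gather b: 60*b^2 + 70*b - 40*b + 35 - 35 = 60*b^2 + 30*b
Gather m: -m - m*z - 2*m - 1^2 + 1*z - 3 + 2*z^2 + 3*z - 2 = m*(-z - 3) + 2*z^2 + 4*z - 6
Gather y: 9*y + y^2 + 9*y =y^2 + 18*y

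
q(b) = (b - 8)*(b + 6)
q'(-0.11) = -2.22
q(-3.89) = -25.09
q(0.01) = -48.02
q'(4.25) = 6.50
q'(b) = 2*b - 2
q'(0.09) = -1.82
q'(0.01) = -1.98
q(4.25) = -38.44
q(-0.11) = -47.77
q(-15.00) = 207.00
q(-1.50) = -42.75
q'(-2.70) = -7.40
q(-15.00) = 207.00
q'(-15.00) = -32.00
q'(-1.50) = -5.00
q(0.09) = -48.17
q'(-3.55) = -9.10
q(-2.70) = -35.31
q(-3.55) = -28.30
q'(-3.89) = -9.78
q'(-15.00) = -32.00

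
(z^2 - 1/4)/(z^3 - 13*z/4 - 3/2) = (2*z - 1)/(2*z^2 - z - 6)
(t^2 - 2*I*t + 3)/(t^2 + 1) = (t - 3*I)/(t - I)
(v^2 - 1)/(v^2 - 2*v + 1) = (v + 1)/(v - 1)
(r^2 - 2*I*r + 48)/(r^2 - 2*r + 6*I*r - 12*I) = (r - 8*I)/(r - 2)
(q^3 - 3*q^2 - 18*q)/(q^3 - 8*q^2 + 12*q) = (q + 3)/(q - 2)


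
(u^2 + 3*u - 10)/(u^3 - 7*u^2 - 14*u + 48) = (u + 5)/(u^2 - 5*u - 24)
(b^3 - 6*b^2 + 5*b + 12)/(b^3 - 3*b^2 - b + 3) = (b - 4)/(b - 1)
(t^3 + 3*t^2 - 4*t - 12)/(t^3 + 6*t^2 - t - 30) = (t + 2)/(t + 5)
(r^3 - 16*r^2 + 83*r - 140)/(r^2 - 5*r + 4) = (r^2 - 12*r + 35)/(r - 1)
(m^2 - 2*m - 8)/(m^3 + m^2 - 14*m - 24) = 1/(m + 3)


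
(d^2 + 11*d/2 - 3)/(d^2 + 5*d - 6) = (d - 1/2)/(d - 1)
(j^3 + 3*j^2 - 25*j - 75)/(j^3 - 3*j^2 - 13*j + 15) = (j + 5)/(j - 1)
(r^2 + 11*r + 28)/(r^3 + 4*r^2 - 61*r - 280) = (r + 4)/(r^2 - 3*r - 40)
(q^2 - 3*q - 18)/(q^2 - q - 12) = (q - 6)/(q - 4)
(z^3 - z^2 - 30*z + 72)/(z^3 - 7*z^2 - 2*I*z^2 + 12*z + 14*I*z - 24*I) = (z + 6)/(z - 2*I)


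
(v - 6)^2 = v^2 - 12*v + 36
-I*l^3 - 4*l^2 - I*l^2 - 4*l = l*(l - 4*I)*(-I*l - I)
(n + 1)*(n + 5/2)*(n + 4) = n^3 + 15*n^2/2 + 33*n/2 + 10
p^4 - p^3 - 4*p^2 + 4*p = p*(p - 2)*(p - 1)*(p + 2)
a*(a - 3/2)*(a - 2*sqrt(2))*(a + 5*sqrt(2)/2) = a^4 - 3*a^3/2 + sqrt(2)*a^3/2 - 10*a^2 - 3*sqrt(2)*a^2/4 + 15*a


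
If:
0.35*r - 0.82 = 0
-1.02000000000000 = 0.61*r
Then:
No Solution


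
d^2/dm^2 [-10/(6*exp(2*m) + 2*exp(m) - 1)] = 20*(-4*(6*exp(m) + 1)^2*exp(m) + (12*exp(m) + 1)*(6*exp(2*m) + 2*exp(m) - 1))*exp(m)/(6*exp(2*m) + 2*exp(m) - 1)^3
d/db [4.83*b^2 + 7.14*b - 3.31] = 9.66*b + 7.14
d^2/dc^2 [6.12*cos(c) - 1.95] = -6.12*cos(c)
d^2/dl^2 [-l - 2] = 0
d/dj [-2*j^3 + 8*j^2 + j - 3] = -6*j^2 + 16*j + 1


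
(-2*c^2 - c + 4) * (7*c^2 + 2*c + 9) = -14*c^4 - 11*c^3 + 8*c^2 - c + 36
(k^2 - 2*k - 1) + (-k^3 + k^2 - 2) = -k^3 + 2*k^2 - 2*k - 3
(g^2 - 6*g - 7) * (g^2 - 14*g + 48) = g^4 - 20*g^3 + 125*g^2 - 190*g - 336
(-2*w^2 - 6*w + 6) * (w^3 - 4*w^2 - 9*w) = -2*w^5 + 2*w^4 + 48*w^3 + 30*w^2 - 54*w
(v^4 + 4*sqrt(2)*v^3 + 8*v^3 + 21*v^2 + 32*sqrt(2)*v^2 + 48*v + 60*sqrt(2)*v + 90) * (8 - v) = -v^5 - 4*sqrt(2)*v^4 + 43*v^3 + 120*v^2 + 196*sqrt(2)*v^2 + 294*v + 480*sqrt(2)*v + 720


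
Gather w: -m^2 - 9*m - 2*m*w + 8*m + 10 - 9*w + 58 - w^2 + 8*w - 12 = -m^2 - m - w^2 + w*(-2*m - 1) + 56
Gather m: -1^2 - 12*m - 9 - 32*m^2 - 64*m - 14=-32*m^2 - 76*m - 24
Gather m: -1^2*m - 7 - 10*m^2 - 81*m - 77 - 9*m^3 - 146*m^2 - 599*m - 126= -9*m^3 - 156*m^2 - 681*m - 210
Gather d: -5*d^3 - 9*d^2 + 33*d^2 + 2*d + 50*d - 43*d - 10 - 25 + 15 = -5*d^3 + 24*d^2 + 9*d - 20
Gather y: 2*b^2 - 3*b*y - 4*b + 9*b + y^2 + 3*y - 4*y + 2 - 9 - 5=2*b^2 + 5*b + y^2 + y*(-3*b - 1) - 12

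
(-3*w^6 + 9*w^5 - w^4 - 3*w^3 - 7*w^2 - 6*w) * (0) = 0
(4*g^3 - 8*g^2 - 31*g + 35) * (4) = 16*g^3 - 32*g^2 - 124*g + 140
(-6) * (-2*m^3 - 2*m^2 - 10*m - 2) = 12*m^3 + 12*m^2 + 60*m + 12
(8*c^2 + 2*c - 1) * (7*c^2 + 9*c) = 56*c^4 + 86*c^3 + 11*c^2 - 9*c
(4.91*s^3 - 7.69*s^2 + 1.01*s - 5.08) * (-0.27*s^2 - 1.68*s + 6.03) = -1.3257*s^5 - 6.1725*s^4 + 42.2538*s^3 - 46.6959*s^2 + 14.6247*s - 30.6324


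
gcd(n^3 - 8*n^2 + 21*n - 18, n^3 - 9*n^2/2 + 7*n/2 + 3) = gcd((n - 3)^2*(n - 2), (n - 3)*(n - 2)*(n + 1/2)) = n^2 - 5*n + 6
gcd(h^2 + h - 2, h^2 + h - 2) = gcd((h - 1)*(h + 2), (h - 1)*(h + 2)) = h^2 + h - 2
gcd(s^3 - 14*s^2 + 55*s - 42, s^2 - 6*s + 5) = s - 1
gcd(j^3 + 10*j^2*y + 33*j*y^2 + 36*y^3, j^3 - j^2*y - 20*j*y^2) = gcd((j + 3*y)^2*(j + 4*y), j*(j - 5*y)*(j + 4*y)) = j + 4*y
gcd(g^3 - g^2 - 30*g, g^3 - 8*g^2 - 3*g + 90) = g - 6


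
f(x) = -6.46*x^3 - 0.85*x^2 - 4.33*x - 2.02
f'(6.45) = -821.55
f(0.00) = -2.02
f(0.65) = -6.97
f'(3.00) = -183.85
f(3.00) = -197.08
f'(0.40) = -8.11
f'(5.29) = -555.65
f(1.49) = -31.73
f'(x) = -19.38*x^2 - 1.7*x - 4.33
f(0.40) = -4.30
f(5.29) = -1005.02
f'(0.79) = -17.77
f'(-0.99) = -21.64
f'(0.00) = -4.33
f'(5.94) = -698.22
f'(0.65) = -13.62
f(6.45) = -1798.76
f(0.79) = -9.16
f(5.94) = -1411.65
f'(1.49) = -49.89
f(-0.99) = 7.70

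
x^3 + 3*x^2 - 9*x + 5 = (x - 1)^2*(x + 5)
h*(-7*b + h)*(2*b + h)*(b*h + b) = -14*b^3*h^2 - 14*b^3*h - 5*b^2*h^3 - 5*b^2*h^2 + b*h^4 + b*h^3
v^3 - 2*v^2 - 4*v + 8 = (v - 2)^2*(v + 2)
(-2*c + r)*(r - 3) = -2*c*r + 6*c + r^2 - 3*r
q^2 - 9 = (q - 3)*(q + 3)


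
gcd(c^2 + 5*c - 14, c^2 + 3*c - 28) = c + 7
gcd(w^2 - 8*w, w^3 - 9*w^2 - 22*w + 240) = w - 8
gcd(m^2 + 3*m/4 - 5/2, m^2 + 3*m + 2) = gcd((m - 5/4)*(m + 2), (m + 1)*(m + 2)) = m + 2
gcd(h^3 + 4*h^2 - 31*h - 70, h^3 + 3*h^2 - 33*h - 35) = h^2 + 2*h - 35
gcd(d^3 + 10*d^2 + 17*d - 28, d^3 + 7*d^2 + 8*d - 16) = d^2 + 3*d - 4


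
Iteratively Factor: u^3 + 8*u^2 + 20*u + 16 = (u + 4)*(u^2 + 4*u + 4) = (u + 2)*(u + 4)*(u + 2)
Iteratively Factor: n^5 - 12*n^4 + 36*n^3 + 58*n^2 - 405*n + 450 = (n - 5)*(n^4 - 7*n^3 + n^2 + 63*n - 90) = (n - 5)*(n - 2)*(n^3 - 5*n^2 - 9*n + 45) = (n - 5)^2*(n - 2)*(n^2 - 9) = (n - 5)^2*(n - 2)*(n + 3)*(n - 3)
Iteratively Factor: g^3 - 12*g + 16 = (g - 2)*(g^2 + 2*g - 8) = (g - 2)*(g + 4)*(g - 2)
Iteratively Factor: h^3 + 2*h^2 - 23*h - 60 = (h + 3)*(h^2 - h - 20) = (h - 5)*(h + 3)*(h + 4)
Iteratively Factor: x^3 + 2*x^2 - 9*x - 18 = (x - 3)*(x^2 + 5*x + 6) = (x - 3)*(x + 2)*(x + 3)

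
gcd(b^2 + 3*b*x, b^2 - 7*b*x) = b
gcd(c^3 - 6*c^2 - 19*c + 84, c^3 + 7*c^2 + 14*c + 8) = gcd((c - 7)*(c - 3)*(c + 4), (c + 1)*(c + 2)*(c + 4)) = c + 4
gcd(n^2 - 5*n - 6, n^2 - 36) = n - 6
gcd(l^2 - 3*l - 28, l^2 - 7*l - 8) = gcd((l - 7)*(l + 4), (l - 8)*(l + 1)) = 1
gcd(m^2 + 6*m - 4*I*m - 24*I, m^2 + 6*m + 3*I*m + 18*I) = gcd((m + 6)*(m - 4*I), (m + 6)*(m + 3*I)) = m + 6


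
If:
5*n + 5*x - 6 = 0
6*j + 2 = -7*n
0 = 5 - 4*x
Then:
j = -11/40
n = -1/20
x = 5/4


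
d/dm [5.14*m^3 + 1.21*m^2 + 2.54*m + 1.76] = 15.42*m^2 + 2.42*m + 2.54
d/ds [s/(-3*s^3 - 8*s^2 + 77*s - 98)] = 2*(3*s^3 + 4*s^2 - 49)/(9*s^6 + 48*s^5 - 398*s^4 - 644*s^3 + 7497*s^2 - 15092*s + 9604)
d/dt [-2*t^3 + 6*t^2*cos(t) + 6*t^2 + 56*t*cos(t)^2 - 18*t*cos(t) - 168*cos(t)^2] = -6*t^2*sin(t) - 6*t^2 + 18*t*sin(t) - 56*t*sin(2*t) + 12*t*cos(t) + 12*t + 168*sin(2*t) + 56*cos(t)^2 - 18*cos(t)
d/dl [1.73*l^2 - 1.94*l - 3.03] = 3.46*l - 1.94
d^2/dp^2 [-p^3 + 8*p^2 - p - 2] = 16 - 6*p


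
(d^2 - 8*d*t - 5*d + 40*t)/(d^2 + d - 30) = (d - 8*t)/(d + 6)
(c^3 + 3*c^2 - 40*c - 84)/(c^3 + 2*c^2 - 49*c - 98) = (c - 6)/(c - 7)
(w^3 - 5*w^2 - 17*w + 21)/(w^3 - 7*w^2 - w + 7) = (w + 3)/(w + 1)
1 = 1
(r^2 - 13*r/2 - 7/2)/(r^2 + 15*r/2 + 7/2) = (r - 7)/(r + 7)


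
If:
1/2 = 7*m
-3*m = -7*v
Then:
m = 1/14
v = 3/98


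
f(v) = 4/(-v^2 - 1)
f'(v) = 8*v/(-v^2 - 1)^2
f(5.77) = -0.12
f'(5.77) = 0.04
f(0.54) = -3.10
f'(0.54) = 2.59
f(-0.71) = -2.66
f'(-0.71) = -2.51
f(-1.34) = -1.43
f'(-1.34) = -1.37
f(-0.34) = -3.59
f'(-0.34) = -2.19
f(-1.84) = -0.91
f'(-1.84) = -0.77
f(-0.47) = -3.28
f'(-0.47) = -2.52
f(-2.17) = -0.70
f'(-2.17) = -0.53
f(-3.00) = -0.40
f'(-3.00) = -0.24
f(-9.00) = -0.05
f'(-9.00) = -0.01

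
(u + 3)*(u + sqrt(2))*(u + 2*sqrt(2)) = u^3 + 3*u^2 + 3*sqrt(2)*u^2 + 4*u + 9*sqrt(2)*u + 12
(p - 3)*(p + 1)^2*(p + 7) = p^4 + 6*p^3 - 12*p^2 - 38*p - 21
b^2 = b^2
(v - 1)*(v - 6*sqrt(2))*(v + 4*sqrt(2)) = v^3 - 2*sqrt(2)*v^2 - v^2 - 48*v + 2*sqrt(2)*v + 48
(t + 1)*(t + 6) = t^2 + 7*t + 6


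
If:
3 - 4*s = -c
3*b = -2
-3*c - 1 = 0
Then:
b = -2/3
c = -1/3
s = 2/3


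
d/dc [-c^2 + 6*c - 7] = 6 - 2*c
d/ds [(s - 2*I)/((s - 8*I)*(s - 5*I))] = (-s^2 + 4*I*s - 14)/(s^4 - 26*I*s^3 - 249*s^2 + 1040*I*s + 1600)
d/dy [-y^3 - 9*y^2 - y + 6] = -3*y^2 - 18*y - 1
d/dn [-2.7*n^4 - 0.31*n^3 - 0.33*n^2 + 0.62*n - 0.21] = -10.8*n^3 - 0.93*n^2 - 0.66*n + 0.62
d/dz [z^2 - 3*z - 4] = 2*z - 3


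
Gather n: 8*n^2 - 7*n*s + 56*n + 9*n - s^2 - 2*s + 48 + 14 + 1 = 8*n^2 + n*(65 - 7*s) - s^2 - 2*s + 63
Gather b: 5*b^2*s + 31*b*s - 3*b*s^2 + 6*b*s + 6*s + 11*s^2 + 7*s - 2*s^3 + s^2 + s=5*b^2*s + b*(-3*s^2 + 37*s) - 2*s^3 + 12*s^2 + 14*s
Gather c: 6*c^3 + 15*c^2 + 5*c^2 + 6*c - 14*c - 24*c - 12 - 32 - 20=6*c^3 + 20*c^2 - 32*c - 64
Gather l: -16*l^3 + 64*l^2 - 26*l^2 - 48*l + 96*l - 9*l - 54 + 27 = -16*l^3 + 38*l^2 + 39*l - 27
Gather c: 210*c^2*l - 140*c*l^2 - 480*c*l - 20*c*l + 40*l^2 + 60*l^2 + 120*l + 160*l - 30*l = 210*c^2*l + c*(-140*l^2 - 500*l) + 100*l^2 + 250*l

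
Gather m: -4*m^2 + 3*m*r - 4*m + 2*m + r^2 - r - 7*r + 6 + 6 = -4*m^2 + m*(3*r - 2) + r^2 - 8*r + 12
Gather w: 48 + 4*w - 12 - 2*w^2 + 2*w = -2*w^2 + 6*w + 36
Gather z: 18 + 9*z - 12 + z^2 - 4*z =z^2 + 5*z + 6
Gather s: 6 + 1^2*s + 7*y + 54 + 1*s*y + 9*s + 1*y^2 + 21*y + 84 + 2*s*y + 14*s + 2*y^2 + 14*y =s*(3*y + 24) + 3*y^2 + 42*y + 144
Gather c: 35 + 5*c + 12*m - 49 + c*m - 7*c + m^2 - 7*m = c*(m - 2) + m^2 + 5*m - 14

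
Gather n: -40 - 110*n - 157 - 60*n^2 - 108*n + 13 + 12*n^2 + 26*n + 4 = -48*n^2 - 192*n - 180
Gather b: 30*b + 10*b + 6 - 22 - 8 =40*b - 24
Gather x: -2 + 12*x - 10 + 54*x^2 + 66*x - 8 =54*x^2 + 78*x - 20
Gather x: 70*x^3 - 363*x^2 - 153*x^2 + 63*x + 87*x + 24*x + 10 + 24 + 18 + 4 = 70*x^3 - 516*x^2 + 174*x + 56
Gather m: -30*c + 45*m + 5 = -30*c + 45*m + 5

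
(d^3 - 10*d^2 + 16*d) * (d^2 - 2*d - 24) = d^5 - 12*d^4 + 12*d^3 + 208*d^2 - 384*d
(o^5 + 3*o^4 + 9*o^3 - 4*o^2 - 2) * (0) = 0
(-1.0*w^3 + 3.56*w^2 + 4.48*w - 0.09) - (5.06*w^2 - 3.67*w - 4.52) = -1.0*w^3 - 1.5*w^2 + 8.15*w + 4.43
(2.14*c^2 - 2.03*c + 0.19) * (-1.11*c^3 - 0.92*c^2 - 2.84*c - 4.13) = -2.3754*c^5 + 0.2845*c^4 - 4.4209*c^3 - 3.2478*c^2 + 7.8443*c - 0.7847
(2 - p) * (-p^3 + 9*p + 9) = p^4 - 2*p^3 - 9*p^2 + 9*p + 18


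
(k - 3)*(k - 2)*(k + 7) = k^3 + 2*k^2 - 29*k + 42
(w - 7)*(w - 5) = w^2 - 12*w + 35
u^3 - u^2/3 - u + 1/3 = (u - 1)*(u - 1/3)*(u + 1)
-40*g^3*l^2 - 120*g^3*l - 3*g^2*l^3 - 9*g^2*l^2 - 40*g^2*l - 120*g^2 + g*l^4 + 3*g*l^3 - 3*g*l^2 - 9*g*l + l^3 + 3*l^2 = (-8*g + l)*(5*g + l)*(l + 3)*(g*l + 1)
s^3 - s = s*(s - 1)*(s + 1)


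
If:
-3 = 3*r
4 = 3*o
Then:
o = 4/3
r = -1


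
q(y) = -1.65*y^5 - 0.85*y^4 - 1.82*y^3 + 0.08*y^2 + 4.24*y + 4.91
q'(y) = -8.25*y^4 - 3.4*y^3 - 5.46*y^2 + 0.16*y + 4.24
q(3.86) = -1684.81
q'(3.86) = -2103.52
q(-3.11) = 447.78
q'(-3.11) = -718.58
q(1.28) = -1.30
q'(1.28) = -33.78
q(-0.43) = 3.24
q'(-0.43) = 3.15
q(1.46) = -9.20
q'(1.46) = -55.23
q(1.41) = -6.61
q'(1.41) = -48.53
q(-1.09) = 4.08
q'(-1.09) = -9.66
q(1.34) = -3.51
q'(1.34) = -40.13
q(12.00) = -431276.05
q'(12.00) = -177727.28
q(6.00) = -14291.89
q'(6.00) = -11617.76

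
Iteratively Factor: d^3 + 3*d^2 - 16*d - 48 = (d - 4)*(d^2 + 7*d + 12) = (d - 4)*(d + 4)*(d + 3)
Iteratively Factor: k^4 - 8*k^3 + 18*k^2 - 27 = (k - 3)*(k^3 - 5*k^2 + 3*k + 9) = (k - 3)^2*(k^2 - 2*k - 3) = (k - 3)^2*(k + 1)*(k - 3)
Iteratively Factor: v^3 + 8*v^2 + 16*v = (v + 4)*(v^2 + 4*v) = (v + 4)^2*(v)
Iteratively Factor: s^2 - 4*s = (s - 4)*(s)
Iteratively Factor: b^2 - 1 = (b - 1)*(b + 1)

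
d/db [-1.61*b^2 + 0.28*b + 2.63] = 0.28 - 3.22*b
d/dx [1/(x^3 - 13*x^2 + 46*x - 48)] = (-3*x^2 + 26*x - 46)/(x^3 - 13*x^2 + 46*x - 48)^2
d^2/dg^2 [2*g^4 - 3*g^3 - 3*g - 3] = 6*g*(4*g - 3)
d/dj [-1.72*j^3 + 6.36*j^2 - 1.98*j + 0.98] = -5.16*j^2 + 12.72*j - 1.98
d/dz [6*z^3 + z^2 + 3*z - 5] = 18*z^2 + 2*z + 3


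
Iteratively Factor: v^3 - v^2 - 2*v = (v)*(v^2 - v - 2) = v*(v - 2)*(v + 1)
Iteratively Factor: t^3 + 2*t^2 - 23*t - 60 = (t - 5)*(t^2 + 7*t + 12) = (t - 5)*(t + 4)*(t + 3)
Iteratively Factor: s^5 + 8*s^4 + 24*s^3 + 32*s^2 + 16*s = (s + 2)*(s^4 + 6*s^3 + 12*s^2 + 8*s) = (s + 2)^2*(s^3 + 4*s^2 + 4*s) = s*(s + 2)^2*(s^2 + 4*s + 4) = s*(s + 2)^3*(s + 2)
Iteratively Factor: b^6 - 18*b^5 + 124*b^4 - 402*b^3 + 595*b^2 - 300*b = (b - 5)*(b^5 - 13*b^4 + 59*b^3 - 107*b^2 + 60*b) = (b - 5)^2*(b^4 - 8*b^3 + 19*b^2 - 12*b) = (b - 5)^2*(b - 3)*(b^3 - 5*b^2 + 4*b) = (b - 5)^2*(b - 4)*(b - 3)*(b^2 - b) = (b - 5)^2*(b - 4)*(b - 3)*(b - 1)*(b)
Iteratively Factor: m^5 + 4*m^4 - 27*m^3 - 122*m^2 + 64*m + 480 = (m + 4)*(m^4 - 27*m^2 - 14*m + 120) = (m - 2)*(m + 4)*(m^3 + 2*m^2 - 23*m - 60) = (m - 5)*(m - 2)*(m + 4)*(m^2 + 7*m + 12) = (m - 5)*(m - 2)*(m + 3)*(m + 4)*(m + 4)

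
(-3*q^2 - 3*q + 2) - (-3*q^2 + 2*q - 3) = 5 - 5*q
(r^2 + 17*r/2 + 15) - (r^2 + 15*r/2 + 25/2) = r + 5/2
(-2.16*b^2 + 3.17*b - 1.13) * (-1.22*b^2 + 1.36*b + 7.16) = 2.6352*b^4 - 6.805*b^3 - 9.7758*b^2 + 21.1604*b - 8.0908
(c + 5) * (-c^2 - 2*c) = -c^3 - 7*c^2 - 10*c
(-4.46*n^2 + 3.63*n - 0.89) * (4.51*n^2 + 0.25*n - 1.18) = -20.1146*n^4 + 15.2563*n^3 + 2.1564*n^2 - 4.5059*n + 1.0502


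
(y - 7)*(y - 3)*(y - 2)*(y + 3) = y^4 - 9*y^3 + 5*y^2 + 81*y - 126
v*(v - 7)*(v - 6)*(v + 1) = v^4 - 12*v^3 + 29*v^2 + 42*v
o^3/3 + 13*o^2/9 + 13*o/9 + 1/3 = (o/3 + 1)*(o + 1/3)*(o + 1)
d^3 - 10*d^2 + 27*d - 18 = (d - 6)*(d - 3)*(d - 1)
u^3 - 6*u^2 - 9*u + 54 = (u - 6)*(u - 3)*(u + 3)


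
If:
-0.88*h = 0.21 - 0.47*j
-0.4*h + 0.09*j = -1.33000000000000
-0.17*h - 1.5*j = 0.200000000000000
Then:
No Solution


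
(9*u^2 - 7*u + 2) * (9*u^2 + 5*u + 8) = 81*u^4 - 18*u^3 + 55*u^2 - 46*u + 16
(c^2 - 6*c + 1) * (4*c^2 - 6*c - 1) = 4*c^4 - 30*c^3 + 39*c^2 - 1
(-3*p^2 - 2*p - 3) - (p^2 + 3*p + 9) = -4*p^2 - 5*p - 12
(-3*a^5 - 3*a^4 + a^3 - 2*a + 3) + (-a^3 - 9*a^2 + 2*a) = -3*a^5 - 3*a^4 - 9*a^2 + 3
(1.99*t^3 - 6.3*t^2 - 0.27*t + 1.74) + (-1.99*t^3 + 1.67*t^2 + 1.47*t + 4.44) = -4.63*t^2 + 1.2*t + 6.18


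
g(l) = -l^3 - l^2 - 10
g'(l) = -3*l^2 - 2*l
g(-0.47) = -10.12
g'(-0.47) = 0.28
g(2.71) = -37.25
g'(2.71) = -27.45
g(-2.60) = 0.82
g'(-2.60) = -15.08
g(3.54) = -66.89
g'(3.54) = -44.67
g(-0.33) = -10.07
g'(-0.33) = 0.33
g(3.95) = -87.23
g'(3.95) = -54.71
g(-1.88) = -6.89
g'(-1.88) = -6.84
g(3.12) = -50.11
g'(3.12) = -35.44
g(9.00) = -820.00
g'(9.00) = -261.00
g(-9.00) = 638.00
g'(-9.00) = -225.00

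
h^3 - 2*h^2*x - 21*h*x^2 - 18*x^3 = (h - 6*x)*(h + x)*(h + 3*x)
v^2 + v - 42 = (v - 6)*(v + 7)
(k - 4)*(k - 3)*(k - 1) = k^3 - 8*k^2 + 19*k - 12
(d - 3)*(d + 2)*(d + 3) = d^3 + 2*d^2 - 9*d - 18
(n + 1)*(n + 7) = n^2 + 8*n + 7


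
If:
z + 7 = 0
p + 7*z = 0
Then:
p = 49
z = -7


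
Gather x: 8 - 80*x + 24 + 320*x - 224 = 240*x - 192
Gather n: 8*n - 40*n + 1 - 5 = -32*n - 4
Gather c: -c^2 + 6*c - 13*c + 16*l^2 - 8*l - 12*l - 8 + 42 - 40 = -c^2 - 7*c + 16*l^2 - 20*l - 6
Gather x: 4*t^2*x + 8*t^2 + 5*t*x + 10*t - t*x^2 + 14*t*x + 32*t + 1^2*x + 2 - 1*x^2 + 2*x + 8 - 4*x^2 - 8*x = 8*t^2 + 42*t + x^2*(-t - 5) + x*(4*t^2 + 19*t - 5) + 10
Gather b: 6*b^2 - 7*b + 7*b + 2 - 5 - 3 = 6*b^2 - 6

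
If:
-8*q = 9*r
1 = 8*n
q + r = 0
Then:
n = 1/8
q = 0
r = 0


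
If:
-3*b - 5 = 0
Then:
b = -5/3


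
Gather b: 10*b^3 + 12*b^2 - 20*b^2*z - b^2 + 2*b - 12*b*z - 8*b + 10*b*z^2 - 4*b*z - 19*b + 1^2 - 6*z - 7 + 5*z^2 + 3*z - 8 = 10*b^3 + b^2*(11 - 20*z) + b*(10*z^2 - 16*z - 25) + 5*z^2 - 3*z - 14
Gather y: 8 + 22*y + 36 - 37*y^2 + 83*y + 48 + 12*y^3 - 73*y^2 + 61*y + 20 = 12*y^3 - 110*y^2 + 166*y + 112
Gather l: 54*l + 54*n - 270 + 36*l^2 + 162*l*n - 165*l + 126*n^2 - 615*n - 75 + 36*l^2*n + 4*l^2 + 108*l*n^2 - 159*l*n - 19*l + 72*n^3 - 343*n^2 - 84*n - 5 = l^2*(36*n + 40) + l*(108*n^2 + 3*n - 130) + 72*n^3 - 217*n^2 - 645*n - 350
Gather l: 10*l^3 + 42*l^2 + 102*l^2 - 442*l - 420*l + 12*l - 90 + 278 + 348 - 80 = 10*l^3 + 144*l^2 - 850*l + 456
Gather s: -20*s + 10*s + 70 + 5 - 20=55 - 10*s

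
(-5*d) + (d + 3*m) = -4*d + 3*m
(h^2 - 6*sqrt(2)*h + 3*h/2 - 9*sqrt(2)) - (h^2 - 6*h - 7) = -6*sqrt(2)*h + 15*h/2 - 9*sqrt(2) + 7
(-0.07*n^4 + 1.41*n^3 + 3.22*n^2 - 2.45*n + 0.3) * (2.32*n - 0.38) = -0.1624*n^5 + 3.2978*n^4 + 6.9346*n^3 - 6.9076*n^2 + 1.627*n - 0.114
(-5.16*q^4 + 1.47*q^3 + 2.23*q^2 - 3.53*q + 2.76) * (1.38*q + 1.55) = -7.1208*q^5 - 5.9694*q^4 + 5.3559*q^3 - 1.4149*q^2 - 1.6627*q + 4.278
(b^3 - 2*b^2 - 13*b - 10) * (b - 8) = b^4 - 10*b^3 + 3*b^2 + 94*b + 80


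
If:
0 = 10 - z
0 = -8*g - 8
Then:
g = -1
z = 10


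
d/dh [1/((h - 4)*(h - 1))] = (5 - 2*h)/(h^4 - 10*h^3 + 33*h^2 - 40*h + 16)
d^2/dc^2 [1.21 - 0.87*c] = 0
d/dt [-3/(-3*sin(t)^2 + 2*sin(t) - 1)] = 6*(1 - 3*sin(t))*cos(t)/(3*sin(t)^2 - 2*sin(t) + 1)^2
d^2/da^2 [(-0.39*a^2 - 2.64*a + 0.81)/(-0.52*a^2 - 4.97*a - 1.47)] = (1.11022302462516e-16*a^4 - 0.58812*a^3 - 3.10284*a^2 - 24.66828*a - 75.66678)/(0.140608*a^6 + 4.031664*a^5 + 39.725868*a^4 + 145.557881*a^3 + 112.301973*a^2 + 32.219019*a + 3.176523)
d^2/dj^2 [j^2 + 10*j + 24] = 2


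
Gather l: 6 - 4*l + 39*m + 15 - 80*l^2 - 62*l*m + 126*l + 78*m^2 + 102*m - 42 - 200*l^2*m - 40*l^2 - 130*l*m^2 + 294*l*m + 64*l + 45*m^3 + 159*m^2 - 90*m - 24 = l^2*(-200*m - 120) + l*(-130*m^2 + 232*m + 186) + 45*m^3 + 237*m^2 + 51*m - 45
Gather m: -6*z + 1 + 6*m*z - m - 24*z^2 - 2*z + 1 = m*(6*z - 1) - 24*z^2 - 8*z + 2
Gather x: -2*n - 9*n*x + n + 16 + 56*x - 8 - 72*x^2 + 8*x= -n - 72*x^2 + x*(64 - 9*n) + 8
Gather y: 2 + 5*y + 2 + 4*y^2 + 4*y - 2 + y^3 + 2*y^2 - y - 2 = y^3 + 6*y^2 + 8*y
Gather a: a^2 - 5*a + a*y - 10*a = a^2 + a*(y - 15)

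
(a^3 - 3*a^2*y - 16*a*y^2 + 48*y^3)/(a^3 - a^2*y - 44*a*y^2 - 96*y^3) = (-a^2 + 7*a*y - 12*y^2)/(-a^2 + 5*a*y + 24*y^2)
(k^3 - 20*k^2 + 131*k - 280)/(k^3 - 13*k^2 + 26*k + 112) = (k - 5)/(k + 2)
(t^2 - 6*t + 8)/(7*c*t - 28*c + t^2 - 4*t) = (t - 2)/(7*c + t)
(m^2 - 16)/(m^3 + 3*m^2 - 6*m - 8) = (m - 4)/(m^2 - m - 2)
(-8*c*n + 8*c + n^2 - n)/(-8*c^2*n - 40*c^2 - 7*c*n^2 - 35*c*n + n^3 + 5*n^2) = (n - 1)/(c*n + 5*c + n^2 + 5*n)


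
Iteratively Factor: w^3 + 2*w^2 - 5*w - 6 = (w + 1)*(w^2 + w - 6) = (w + 1)*(w + 3)*(w - 2)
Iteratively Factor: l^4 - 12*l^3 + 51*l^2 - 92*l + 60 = (l - 2)*(l^3 - 10*l^2 + 31*l - 30) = (l - 3)*(l - 2)*(l^2 - 7*l + 10) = (l - 3)*(l - 2)^2*(l - 5)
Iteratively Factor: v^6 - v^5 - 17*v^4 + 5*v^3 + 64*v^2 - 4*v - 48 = (v - 4)*(v^5 + 3*v^4 - 5*v^3 - 15*v^2 + 4*v + 12) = (v - 4)*(v + 2)*(v^4 + v^3 - 7*v^2 - v + 6) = (v - 4)*(v + 2)*(v + 3)*(v^3 - 2*v^2 - v + 2) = (v - 4)*(v + 1)*(v + 2)*(v + 3)*(v^2 - 3*v + 2) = (v - 4)*(v - 1)*(v + 1)*(v + 2)*(v + 3)*(v - 2)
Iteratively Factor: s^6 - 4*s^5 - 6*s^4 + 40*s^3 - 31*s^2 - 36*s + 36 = (s - 3)*(s^5 - s^4 - 9*s^3 + 13*s^2 + 8*s - 12) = (s - 3)*(s - 1)*(s^4 - 9*s^2 + 4*s + 12) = (s - 3)*(s - 2)*(s - 1)*(s^3 + 2*s^2 - 5*s - 6) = (s - 3)*(s - 2)^2*(s - 1)*(s^2 + 4*s + 3) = (s - 3)*(s - 2)^2*(s - 1)*(s + 3)*(s + 1)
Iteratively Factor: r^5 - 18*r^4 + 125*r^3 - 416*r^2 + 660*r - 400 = (r - 2)*(r^4 - 16*r^3 + 93*r^2 - 230*r + 200) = (r - 5)*(r - 2)*(r^3 - 11*r^2 + 38*r - 40) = (r - 5)*(r - 4)*(r - 2)*(r^2 - 7*r + 10) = (r - 5)*(r - 4)*(r - 2)^2*(r - 5)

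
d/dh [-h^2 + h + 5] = 1 - 2*h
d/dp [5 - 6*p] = -6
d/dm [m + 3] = 1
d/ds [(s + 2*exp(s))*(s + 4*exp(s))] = 6*s*exp(s) + 2*s + 16*exp(2*s) + 6*exp(s)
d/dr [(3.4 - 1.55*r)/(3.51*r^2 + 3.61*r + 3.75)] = (5.4405*r^2 - 23.868*r - 18.0865)/(12.3201*r^4 + 25.3422*r^3 + 39.3571*r^2 + 27.075*r + 14.0625)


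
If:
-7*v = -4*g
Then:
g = 7*v/4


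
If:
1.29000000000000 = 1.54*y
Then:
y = 0.84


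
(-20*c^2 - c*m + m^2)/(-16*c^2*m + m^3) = (5*c - m)/(m*(4*c - m))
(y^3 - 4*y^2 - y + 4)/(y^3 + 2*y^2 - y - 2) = (y - 4)/(y + 2)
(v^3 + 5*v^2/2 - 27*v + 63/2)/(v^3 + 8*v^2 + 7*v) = (2*v^2 - 9*v + 9)/(2*v*(v + 1))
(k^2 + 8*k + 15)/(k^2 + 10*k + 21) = (k + 5)/(k + 7)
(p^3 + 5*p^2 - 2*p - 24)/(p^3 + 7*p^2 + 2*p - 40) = (p + 3)/(p + 5)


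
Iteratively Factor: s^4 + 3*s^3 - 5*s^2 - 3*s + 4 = (s - 1)*(s^3 + 4*s^2 - s - 4) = (s - 1)^2*(s^2 + 5*s + 4) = (s - 1)^2*(s + 1)*(s + 4)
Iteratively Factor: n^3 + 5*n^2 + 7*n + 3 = (n + 1)*(n^2 + 4*n + 3) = (n + 1)^2*(n + 3)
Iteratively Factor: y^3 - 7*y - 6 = (y - 3)*(y^2 + 3*y + 2) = (y - 3)*(y + 2)*(y + 1)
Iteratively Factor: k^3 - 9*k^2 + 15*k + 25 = (k - 5)*(k^2 - 4*k - 5) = (k - 5)^2*(k + 1)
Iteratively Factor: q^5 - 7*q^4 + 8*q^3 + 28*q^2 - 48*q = (q - 3)*(q^4 - 4*q^3 - 4*q^2 + 16*q) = (q - 3)*(q - 2)*(q^3 - 2*q^2 - 8*q) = (q - 3)*(q - 2)*(q + 2)*(q^2 - 4*q) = (q - 4)*(q - 3)*(q - 2)*(q + 2)*(q)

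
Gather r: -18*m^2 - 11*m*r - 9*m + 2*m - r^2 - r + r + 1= -18*m^2 - 11*m*r - 7*m - r^2 + 1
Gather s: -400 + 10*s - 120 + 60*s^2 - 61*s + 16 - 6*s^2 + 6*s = 54*s^2 - 45*s - 504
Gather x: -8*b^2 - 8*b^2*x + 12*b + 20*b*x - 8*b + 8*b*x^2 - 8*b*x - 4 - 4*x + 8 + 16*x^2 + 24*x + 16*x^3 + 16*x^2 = -8*b^2 + 4*b + 16*x^3 + x^2*(8*b + 32) + x*(-8*b^2 + 12*b + 20) + 4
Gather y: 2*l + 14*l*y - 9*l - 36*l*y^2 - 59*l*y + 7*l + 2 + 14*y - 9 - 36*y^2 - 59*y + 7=y^2*(-36*l - 36) + y*(-45*l - 45)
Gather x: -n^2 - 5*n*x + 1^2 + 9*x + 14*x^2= -n^2 + 14*x^2 + x*(9 - 5*n) + 1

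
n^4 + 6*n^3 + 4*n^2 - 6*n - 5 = (n - 1)*(n + 1)^2*(n + 5)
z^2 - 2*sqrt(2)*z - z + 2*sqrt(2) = (z - 1)*(z - 2*sqrt(2))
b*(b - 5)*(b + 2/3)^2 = b^4 - 11*b^3/3 - 56*b^2/9 - 20*b/9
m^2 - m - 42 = (m - 7)*(m + 6)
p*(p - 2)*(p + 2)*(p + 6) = p^4 + 6*p^3 - 4*p^2 - 24*p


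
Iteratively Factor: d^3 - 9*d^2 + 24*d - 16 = (d - 4)*(d^2 - 5*d + 4) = (d - 4)^2*(d - 1)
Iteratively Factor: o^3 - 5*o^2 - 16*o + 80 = (o - 5)*(o^2 - 16) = (o - 5)*(o - 4)*(o + 4)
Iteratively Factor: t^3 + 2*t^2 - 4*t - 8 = (t + 2)*(t^2 - 4) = (t + 2)^2*(t - 2)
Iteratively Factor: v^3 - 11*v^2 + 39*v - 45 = (v - 3)*(v^2 - 8*v + 15) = (v - 5)*(v - 3)*(v - 3)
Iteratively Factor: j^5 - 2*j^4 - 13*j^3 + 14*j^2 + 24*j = (j)*(j^4 - 2*j^3 - 13*j^2 + 14*j + 24) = j*(j + 1)*(j^3 - 3*j^2 - 10*j + 24) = j*(j + 1)*(j + 3)*(j^2 - 6*j + 8) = j*(j - 2)*(j + 1)*(j + 3)*(j - 4)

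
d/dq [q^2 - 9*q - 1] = 2*q - 9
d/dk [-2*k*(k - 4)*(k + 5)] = -6*k^2 - 4*k + 40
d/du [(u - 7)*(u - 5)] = 2*u - 12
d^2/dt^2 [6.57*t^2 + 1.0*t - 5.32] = 13.1400000000000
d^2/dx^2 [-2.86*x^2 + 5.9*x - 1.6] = -5.72000000000000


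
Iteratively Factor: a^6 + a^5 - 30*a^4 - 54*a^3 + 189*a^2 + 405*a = (a - 5)*(a^5 + 6*a^4 - 54*a^2 - 81*a) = a*(a - 5)*(a^4 + 6*a^3 - 54*a - 81) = a*(a - 5)*(a + 3)*(a^3 + 3*a^2 - 9*a - 27) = a*(a - 5)*(a + 3)^2*(a^2 - 9) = a*(a - 5)*(a + 3)^3*(a - 3)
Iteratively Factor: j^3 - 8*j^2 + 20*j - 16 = (j - 2)*(j^2 - 6*j + 8) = (j - 4)*(j - 2)*(j - 2)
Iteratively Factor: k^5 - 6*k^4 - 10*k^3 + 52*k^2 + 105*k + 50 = (k + 1)*(k^4 - 7*k^3 - 3*k^2 + 55*k + 50) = (k + 1)*(k + 2)*(k^3 - 9*k^2 + 15*k + 25) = (k - 5)*(k + 1)*(k + 2)*(k^2 - 4*k - 5) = (k - 5)*(k + 1)^2*(k + 2)*(k - 5)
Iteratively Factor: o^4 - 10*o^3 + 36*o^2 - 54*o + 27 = (o - 3)*(o^3 - 7*o^2 + 15*o - 9) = (o - 3)*(o - 1)*(o^2 - 6*o + 9) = (o - 3)^2*(o - 1)*(o - 3)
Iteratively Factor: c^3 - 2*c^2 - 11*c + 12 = (c + 3)*(c^2 - 5*c + 4) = (c - 1)*(c + 3)*(c - 4)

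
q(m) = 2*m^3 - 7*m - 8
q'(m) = 6*m^2 - 7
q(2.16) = -2.96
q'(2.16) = 20.99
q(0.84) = -12.69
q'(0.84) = -2.77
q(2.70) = 12.47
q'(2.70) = 36.74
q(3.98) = 90.23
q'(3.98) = 88.04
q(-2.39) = -18.57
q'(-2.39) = 27.27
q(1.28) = -12.77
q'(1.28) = 2.83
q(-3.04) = -42.91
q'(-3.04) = 48.45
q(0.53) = -11.41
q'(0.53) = -5.31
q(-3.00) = -41.00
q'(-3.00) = 47.00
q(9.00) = 1387.00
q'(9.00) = 479.00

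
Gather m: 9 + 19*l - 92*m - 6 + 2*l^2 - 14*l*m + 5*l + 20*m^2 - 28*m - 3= 2*l^2 + 24*l + 20*m^2 + m*(-14*l - 120)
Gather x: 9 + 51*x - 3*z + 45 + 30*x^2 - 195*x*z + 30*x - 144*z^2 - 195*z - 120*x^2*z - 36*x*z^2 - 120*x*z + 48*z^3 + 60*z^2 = x^2*(30 - 120*z) + x*(-36*z^2 - 315*z + 81) + 48*z^3 - 84*z^2 - 198*z + 54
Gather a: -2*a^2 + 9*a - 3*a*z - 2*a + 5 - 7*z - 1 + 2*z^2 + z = -2*a^2 + a*(7 - 3*z) + 2*z^2 - 6*z + 4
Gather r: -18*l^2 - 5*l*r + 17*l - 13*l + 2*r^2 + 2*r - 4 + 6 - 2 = -18*l^2 + 4*l + 2*r^2 + r*(2 - 5*l)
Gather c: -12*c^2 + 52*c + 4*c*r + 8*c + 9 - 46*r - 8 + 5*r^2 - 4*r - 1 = -12*c^2 + c*(4*r + 60) + 5*r^2 - 50*r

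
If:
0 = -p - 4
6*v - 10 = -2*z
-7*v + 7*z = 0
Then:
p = -4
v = 5/4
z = 5/4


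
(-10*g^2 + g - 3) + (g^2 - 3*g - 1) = -9*g^2 - 2*g - 4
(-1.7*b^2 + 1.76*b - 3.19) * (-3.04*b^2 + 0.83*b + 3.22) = 5.168*b^4 - 6.7614*b^3 + 5.6844*b^2 + 3.0195*b - 10.2718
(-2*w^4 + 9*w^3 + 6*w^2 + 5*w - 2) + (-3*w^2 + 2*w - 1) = -2*w^4 + 9*w^3 + 3*w^2 + 7*w - 3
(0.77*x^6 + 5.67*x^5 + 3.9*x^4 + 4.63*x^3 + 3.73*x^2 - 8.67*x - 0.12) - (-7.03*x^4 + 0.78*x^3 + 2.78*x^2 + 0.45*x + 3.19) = 0.77*x^6 + 5.67*x^5 + 10.93*x^4 + 3.85*x^3 + 0.95*x^2 - 9.12*x - 3.31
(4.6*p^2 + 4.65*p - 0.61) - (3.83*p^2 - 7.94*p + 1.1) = 0.77*p^2 + 12.59*p - 1.71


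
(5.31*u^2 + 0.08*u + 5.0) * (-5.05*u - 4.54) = -26.8155*u^3 - 24.5114*u^2 - 25.6132*u - 22.7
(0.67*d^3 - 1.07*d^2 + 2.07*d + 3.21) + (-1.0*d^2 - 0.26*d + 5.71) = 0.67*d^3 - 2.07*d^2 + 1.81*d + 8.92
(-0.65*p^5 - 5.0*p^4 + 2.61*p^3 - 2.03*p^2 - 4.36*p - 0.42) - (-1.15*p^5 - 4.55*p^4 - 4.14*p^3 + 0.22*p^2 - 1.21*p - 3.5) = 0.5*p^5 - 0.45*p^4 + 6.75*p^3 - 2.25*p^2 - 3.15*p + 3.08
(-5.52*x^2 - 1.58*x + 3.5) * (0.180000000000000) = -0.9936*x^2 - 0.2844*x + 0.63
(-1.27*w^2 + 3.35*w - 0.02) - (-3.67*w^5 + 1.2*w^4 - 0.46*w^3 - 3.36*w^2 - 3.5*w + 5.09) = 3.67*w^5 - 1.2*w^4 + 0.46*w^3 + 2.09*w^2 + 6.85*w - 5.11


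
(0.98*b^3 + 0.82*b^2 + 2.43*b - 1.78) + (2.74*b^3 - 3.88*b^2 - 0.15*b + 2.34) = 3.72*b^3 - 3.06*b^2 + 2.28*b + 0.56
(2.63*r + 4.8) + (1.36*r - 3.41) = 3.99*r + 1.39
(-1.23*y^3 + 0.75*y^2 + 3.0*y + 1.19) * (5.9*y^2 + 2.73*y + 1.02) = -7.257*y^5 + 1.0671*y^4 + 18.4929*y^3 + 15.976*y^2 + 6.3087*y + 1.2138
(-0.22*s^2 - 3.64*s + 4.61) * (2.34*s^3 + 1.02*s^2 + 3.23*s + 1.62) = -0.5148*s^5 - 8.742*s^4 + 6.364*s^3 - 7.4114*s^2 + 8.9935*s + 7.4682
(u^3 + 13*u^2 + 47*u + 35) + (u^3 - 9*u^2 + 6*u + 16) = 2*u^3 + 4*u^2 + 53*u + 51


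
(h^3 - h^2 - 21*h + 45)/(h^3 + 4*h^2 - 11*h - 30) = (h - 3)/(h + 2)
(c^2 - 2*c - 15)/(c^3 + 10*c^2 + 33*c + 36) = (c - 5)/(c^2 + 7*c + 12)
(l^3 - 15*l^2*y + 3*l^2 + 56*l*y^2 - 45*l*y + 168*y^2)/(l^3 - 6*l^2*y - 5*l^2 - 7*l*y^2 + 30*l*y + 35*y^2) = (l^2 - 8*l*y + 3*l - 24*y)/(l^2 + l*y - 5*l - 5*y)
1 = 1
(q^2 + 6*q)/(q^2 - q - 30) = q*(q + 6)/(q^2 - q - 30)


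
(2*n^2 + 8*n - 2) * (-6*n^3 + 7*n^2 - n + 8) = -12*n^5 - 34*n^4 + 66*n^3 - 6*n^2 + 66*n - 16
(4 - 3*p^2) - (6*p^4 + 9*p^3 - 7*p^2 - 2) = -6*p^4 - 9*p^3 + 4*p^2 + 6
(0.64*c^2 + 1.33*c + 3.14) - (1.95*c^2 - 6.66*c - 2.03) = -1.31*c^2 + 7.99*c + 5.17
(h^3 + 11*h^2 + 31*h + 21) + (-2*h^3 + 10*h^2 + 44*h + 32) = -h^3 + 21*h^2 + 75*h + 53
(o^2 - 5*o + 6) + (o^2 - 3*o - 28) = 2*o^2 - 8*o - 22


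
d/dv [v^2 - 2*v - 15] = 2*v - 2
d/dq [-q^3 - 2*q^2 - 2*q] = -3*q^2 - 4*q - 2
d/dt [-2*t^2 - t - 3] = -4*t - 1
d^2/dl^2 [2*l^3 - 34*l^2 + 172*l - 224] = 12*l - 68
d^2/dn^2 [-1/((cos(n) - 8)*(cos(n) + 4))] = (4*sin(n)^4 - 146*sin(n)^2 - 113*cos(n) - 3*cos(3*n) + 46)/((cos(n) - 8)^3*(cos(n) + 4)^3)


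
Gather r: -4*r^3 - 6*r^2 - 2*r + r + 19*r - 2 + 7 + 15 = -4*r^3 - 6*r^2 + 18*r + 20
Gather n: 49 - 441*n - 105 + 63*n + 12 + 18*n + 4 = -360*n - 40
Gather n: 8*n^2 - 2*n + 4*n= 8*n^2 + 2*n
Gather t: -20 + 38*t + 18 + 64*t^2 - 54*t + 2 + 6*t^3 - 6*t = 6*t^3 + 64*t^2 - 22*t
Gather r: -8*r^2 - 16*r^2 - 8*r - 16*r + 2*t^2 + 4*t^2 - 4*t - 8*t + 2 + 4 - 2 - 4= -24*r^2 - 24*r + 6*t^2 - 12*t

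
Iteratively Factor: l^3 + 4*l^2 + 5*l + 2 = (l + 2)*(l^2 + 2*l + 1) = (l + 1)*(l + 2)*(l + 1)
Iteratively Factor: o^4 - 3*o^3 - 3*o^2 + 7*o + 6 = (o - 2)*(o^3 - o^2 - 5*o - 3) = (o - 2)*(o + 1)*(o^2 - 2*o - 3) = (o - 3)*(o - 2)*(o + 1)*(o + 1)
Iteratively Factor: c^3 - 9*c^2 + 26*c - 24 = (c - 2)*(c^2 - 7*c + 12) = (c - 3)*(c - 2)*(c - 4)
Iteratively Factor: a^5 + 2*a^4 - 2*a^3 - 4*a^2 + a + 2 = (a + 2)*(a^4 - 2*a^2 + 1) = (a - 1)*(a + 2)*(a^3 + a^2 - a - 1) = (a - 1)*(a + 1)*(a + 2)*(a^2 - 1) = (a - 1)*(a + 1)^2*(a + 2)*(a - 1)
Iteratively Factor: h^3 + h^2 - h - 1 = (h + 1)*(h^2 - 1) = (h + 1)^2*(h - 1)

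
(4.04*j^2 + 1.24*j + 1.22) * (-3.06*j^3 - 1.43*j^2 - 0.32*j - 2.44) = -12.3624*j^5 - 9.5716*j^4 - 6.7992*j^3 - 11.999*j^2 - 3.416*j - 2.9768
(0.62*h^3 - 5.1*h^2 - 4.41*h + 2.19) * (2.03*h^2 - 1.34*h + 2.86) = 1.2586*h^5 - 11.1838*h^4 - 0.3451*h^3 - 4.2309*h^2 - 15.5472*h + 6.2634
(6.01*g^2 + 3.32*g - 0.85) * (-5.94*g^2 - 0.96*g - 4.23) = -35.6994*g^4 - 25.4904*g^3 - 23.5605*g^2 - 13.2276*g + 3.5955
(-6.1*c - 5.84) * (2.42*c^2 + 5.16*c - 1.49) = -14.762*c^3 - 45.6088*c^2 - 21.0454*c + 8.7016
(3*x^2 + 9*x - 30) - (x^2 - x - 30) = 2*x^2 + 10*x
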